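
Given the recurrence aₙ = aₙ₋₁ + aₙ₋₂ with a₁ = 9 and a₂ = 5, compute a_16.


Computing iteratively: 9, 5, 14, 19, 33, 52, 85, 137, 222, 359, 581, 940, ...
a_16 = 6443

a_16 = 6443


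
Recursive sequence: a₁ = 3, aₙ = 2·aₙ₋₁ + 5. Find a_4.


Computing step by step:
a_1 = 3
a_2 = 11
a_3 = 27
a_4 = 59


a_4 = 59


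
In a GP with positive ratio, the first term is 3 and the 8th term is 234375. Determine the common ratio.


r^(n-1) = aₙ/a₁
r^7 = 234375/3 = 78125
r = 78125^(1/7)
= 5

r = 5


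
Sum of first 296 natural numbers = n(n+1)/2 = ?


n(n+1)/2 = 296×297/2 = 87912/2 = 43956

Σk = 43956


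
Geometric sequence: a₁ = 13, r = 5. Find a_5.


aₙ = a₁·r^(n-1)
= 13×5^4
= 13×625
= 8125

a_5 = 8125


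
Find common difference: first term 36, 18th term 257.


d = (aₙ - a₁)/(n-1)
= (257 - 36)/(18-1)
= 221/17 = 13

d = 13


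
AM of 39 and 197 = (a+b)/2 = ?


AM = (39 + 197)/2 = 236/2 = 118

AM = 118


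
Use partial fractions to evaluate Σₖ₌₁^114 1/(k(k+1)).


1/(k(k+1)) = 1/k - 1/(k+1) (partial fractions)
Telescoping: Σ = 1 - 1/115 = 114/115

Sum = 114/115


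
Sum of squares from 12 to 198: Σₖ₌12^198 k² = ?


Σₖ₌12^198 k² = Σₖ₌₁^198 k² − Σₖ₌₁^11 k²
= 198·199·397/6 − 11·12·23/6
= 2607099 − 506 = 2606593

Σk² = 2606593


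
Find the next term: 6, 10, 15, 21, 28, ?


Pattern: triangular numbers: n(n+1)/2
Terms: 6, 10, 15, 21, 28
Next term = 36

Next term = 36


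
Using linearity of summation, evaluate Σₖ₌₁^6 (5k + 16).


Σ(5k+16) = 5·Σk + 16·n
= 5·21 + 16·6
= 105 + 96 = 201

Σ = 201


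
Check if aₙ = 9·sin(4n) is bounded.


For all n, -1 ≤ sin(4n) ≤ 1, so -9 ≤ 9·sin(4n) ≤ 9
Lower bound: -9, Upper bound: 9
The sequence IS bounded

Bounded (-9 ≤ aₙ ≤ 9)


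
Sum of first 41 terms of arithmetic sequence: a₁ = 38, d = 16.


aₙ = 38 + (41-1)×16 = 678
Sₙ = n(a₁+aₙ)/2 = 41×(38+678)/2
= 41×716/2 = 14678

S_41 = 14678


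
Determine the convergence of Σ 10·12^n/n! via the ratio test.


aₙ = 10·12^n/n!
a_{n+1}/aₙ = 12^(n+1)/(n+1)! × n!/12^n  (constant 10 cancels)
= 12/(n+1)
L = lim(n→∞) 12/(n+1) = 0
L < 1 → series CONVERGES

Converges (ratio test: L = 0 < 1)


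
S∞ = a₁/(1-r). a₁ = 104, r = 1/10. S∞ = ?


S∞ = a₁/(1-r) = 104/(1 - 1/10)
= 104/(9/10)
= 1040/9

S∞ = 1040/9


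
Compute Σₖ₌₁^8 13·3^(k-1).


Sₙ = 13×(3^8 - 1)/(3 - 1)
= 13×(6561 - 1)/2
= 13×6560/2
= 42640

S_8 = 42640


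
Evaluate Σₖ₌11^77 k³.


Σₖ₌11^77 k³ = [77·78/2]² − [10·11/2]²
= 9018009 − 3025 = 9014984

Σk³ = 9014984


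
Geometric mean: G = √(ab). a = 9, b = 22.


GM = √(9×22) = √198 = 14.0712

GM = 14.0712


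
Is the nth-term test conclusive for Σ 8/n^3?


lim(n→∞) 8/n^3 = 0
lim aₙ = 0 → nth-term test is INCONCLUSIVE
(Need other tests; this is actually a convergent p-series with p=3 > 1)

Inconclusive (lim aₙ = 0; need another test)


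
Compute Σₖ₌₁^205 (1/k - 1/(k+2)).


Telescoping with gap 2: two head and two tail terms survive.
= (1 + 1/2) - (1/206 + 1/207)
= 3/2 - 1/206 - 1/207 = 31775/21321

Sum = 31775/21321


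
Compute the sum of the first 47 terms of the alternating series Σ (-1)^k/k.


S = -1 + 1/2 - 1/3 + 1/4 - 1/5 + 1/6 - 1/7 + 1/8 ± ...
= -0.7037
(Full series converges to -ln(2) ≈ -0.6931)

S_47 = -0.7037


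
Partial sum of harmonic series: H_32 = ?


H_32 = 1/1 + 1/2 + 1/3 + ... + 1/32
= 586061125622639/144403552893600
≈ 4.0585

H_32 = 586061125622639/144403552893600 ≈ 4.0585


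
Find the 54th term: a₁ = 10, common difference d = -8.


aₙ = a₁ + (n-1)d
= 10 + (54-1)×-8
= 10 - 424
= -414

a_54 = -414


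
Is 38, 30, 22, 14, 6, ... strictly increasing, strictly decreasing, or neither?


Differences: -8, -8, -8, -8
All differences < 0 → strictly DECREASING

Monotonically decreasing


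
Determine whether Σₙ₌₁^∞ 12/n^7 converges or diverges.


p-series test: Σ c/n^p converges if p > 1, diverges if p ≤ 1 (constant c > 0 doesn't affect convergence).
p = 7
7 > 1 → CONVERGES

Converges (p = 7 > 1)


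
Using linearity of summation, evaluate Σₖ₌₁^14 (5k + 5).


Σ(5k+5) = 5·Σk + 5·n
= 5·105 + 5·14
= 525 + 70 = 595

Σ = 595


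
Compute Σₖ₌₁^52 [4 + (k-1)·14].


aₙ = 4 + (52-1)×14 = 718
Sₙ = n(a₁+aₙ)/2 = 52×(4+718)/2
= 52×722/2 = 18772

S_52 = 18772


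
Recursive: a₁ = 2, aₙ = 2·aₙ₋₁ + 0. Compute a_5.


Computing step by step:
a_1 = 2
a_2 = 4
a_3 = 8
a_4 = 16
a_5 = 32


a_5 = 32


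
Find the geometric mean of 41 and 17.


GM = √(41×17) = √697 = 26.4008

GM = 26.4008


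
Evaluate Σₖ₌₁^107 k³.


n(n+1)/2 = 107×108/2 = 5778
Σk³ = 5778² = 33385284

Σk³ = 33385284


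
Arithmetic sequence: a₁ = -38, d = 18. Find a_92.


aₙ = a₁ + (n-1)d
= -38 + (92-1)×18
= -38 + 1638
= 1600

a_92 = 1600


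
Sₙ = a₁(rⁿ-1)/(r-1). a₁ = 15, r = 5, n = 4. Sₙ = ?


Sₙ = 15×(5^4 - 1)/(5 - 1)
= 15×(625 - 1)/4
= 15×624/4
= 2340

S_4 = 2340


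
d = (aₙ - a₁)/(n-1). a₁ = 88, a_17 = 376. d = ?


d = (aₙ - a₁)/(n-1)
= (376 - 88)/(17-1)
= 288/16 = 18

d = 18


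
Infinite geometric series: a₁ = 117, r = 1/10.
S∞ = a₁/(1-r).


S∞ = a₁/(1-r) = 117/(1 - 1/10)
= 117/(9/10)
= 130

S∞ = 130


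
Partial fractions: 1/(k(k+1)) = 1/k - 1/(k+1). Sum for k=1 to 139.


1/(k(k+1)) = 1/k - 1/(k+1) (partial fractions)
Telescoping: Σ = 1 - 1/140 = 139/140

Sum = 139/140


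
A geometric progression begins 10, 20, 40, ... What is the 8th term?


aₙ = a₁·r^(n-1)
= 10×2^7
= 10×128
= 1280

a_8 = 1280


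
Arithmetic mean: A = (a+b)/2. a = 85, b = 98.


AM = (85 + 98)/2 = 183/2 = 91.5

AM = 91.5


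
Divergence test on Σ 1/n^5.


lim(n→∞) 1/n^5 = 0
lim aₙ = 0 → nth-term test is INCONCLUSIVE
(Need other tests; this is actually a convergent p-series with p=5 > 1)

Inconclusive (lim aₙ = 0; need another test)


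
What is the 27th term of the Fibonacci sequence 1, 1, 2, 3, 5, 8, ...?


Fibonacci sequence: 1, 1, 2, 3, 5, 8, 13, 21, 34, 55, 89, ...
F(27) = 196418

F(27) = 196418


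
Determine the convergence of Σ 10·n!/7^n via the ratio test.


aₙ = 10·n!/7^n
a_{n+1}/aₙ = (n+1)!/7^(n+1) × 7^n/n!  (constant 10 cancels)
= (n+1)/7
L = lim(n→∞) (n+1)/7 = ∞
L > 1 → series DIVERGES

Diverges (ratio test: L = ∞ > 1)


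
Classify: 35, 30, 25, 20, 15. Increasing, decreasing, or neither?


Differences: -5, -5, -5, -5
All differences < 0 → strictly DECREASING

Monotonically decreasing


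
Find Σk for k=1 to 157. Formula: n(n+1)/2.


n(n+1)/2 = 157×158/2 = 24806/2 = 12403

Σk = 12403


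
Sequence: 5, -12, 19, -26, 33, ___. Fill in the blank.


Pattern: alternating sign, magnitude arithmetic (d=7)
Terms: 5, -12, 19, -26, 33
Next term = -40

Next term = -40


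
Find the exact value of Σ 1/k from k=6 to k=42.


Σₖ₌6^42 1/k = 1/6 + 1/7 + 1/8 + ... + 1/42
= 5813372297922899/2844937529085600
≈ 2.0434

Sum = 5813372297922899/2844937529085600 ≈ 2.0434


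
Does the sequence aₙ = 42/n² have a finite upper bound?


a₁ = 42, a₂ = 42/4, a₃ = 42/9, ...
0 < aₙ ≤ 42 for all n ≥ 1
The sequence IS bounded

Bounded (0 < aₙ ≤ 42)


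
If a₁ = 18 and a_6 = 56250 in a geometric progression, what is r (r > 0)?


r^(n-1) = aₙ/a₁
r^5 = 56250/18 = 3125
r = 3125^(1/5)
= 5

r = 5


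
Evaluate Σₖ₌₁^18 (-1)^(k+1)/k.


S = 1 - 1/2 + 1/3 - 1/4 + 1/5 - 1/6 + 1/7 - 1/8 ± ...
= 0.6661
(Full series converges to +ln(2) ≈ +0.6931)

S_18 = 0.6661


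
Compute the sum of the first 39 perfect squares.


n = 39
n(n+1)(2n+1)/6 = 39×40×79/6
= 123240/6 = 20540

Σk² = 20540


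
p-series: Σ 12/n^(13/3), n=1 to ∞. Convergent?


p-series test: Σ c/n^p converges if p > 1, diverges if p ≤ 1 (constant c > 0 doesn't affect convergence).
p = 13/3
13/3 > 1 → CONVERGES

Converges (p = 13/3 > 1)


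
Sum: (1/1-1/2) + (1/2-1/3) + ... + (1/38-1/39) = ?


Telescoping: adjacent terms cancel.
= 1/1 - 1/39
= 1 - 1/39 = 38/39

Sum = 38/39


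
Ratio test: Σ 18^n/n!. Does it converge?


aₙ = 18^n/n!
a_{n+1}/aₙ = 18^(n+1)/(n+1)! × n!/18^n
= 18/(n+1)
L = lim(n→∞) 18/(n+1) = 0
L < 1 → series CONVERGES

Converges (ratio test: L = 0 < 1)


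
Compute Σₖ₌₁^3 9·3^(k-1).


Sₙ = 9×(3^3 - 1)/(3 - 1)
= 9×(27 - 1)/2
= 9×26/2
= 117

S_3 = 117


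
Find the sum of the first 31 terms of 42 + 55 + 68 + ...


aₙ = 42 + (31-1)×13 = 432
Sₙ = n(a₁+aₙ)/2 = 31×(42+432)/2
= 31×474/2 = 7347

S_31 = 7347


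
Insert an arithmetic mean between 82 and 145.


AM = (82 + 145)/2 = 227/2 = 113.5

AM = 113.5


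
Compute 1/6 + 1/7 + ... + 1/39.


Σₖ₌6^39 1/k = 1/6 + 1/7 + 1/8 + ... + 1/39
= 956972310279793/485721041551200
≈ 1.9702

Sum = 956972310279793/485721041551200 ≈ 1.9702


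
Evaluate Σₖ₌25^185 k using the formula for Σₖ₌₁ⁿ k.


Σₖ₌25^185 k = Σₖ₌₁^185 k − Σₖ₌₁^24 k
= 185·186/2 − 24·25/2
= 17205 − 300 = 16905

Σk = 16905


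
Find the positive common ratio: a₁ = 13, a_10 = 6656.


r^(n-1) = aₙ/a₁
r^9 = 6656/13 = 512
r = 512^(1/9)
= 2

r = 2


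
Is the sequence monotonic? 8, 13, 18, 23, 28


Differences: 5, 5, 5, 5
All differences > 0 → strictly INCREASING

Monotonically increasing


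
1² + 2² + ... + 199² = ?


n = 199
n(n+1)(2n+1)/6 = 199×200×399/6
= 15880200/6 = 2646700

Σk² = 2646700


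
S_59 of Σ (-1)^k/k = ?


S = -1 + 1/2 - 1/3 + 1/4 - 1/5 + 1/6 - 1/7 + 1/8 ± ...
= -0.7015
(Full series converges to -ln(2) ≈ -0.6931)

S_59 = -0.7015


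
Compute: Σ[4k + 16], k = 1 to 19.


Σ(4k+16) = 4·Σk + 16·n
= 4·190 + 16·19
= 760 + 304 = 1064

Σ = 1064


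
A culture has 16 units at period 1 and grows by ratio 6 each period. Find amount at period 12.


aₙ = a₁·r^(n-1)
= 16×6^11
= 16×362797056
= 5804752896

a_12 = 5804752896


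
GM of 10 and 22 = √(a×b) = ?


GM = √(10×22) = √220 = 14.8324

GM = 14.8324


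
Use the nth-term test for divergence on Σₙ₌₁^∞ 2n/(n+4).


lim(n→∞) 2n/(n+4) = 2/1 = 2  (divide numerator and denominator by n)
lim aₙ = 2 ≠ 0 → series DIVERGES

Diverges (lim aₙ = 2 ≠ 0)


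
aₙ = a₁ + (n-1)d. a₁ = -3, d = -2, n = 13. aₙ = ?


aₙ = a₁ + (n-1)d
= -3 + (13-1)×-2
= -3 - 24
= -27

a_13 = -27


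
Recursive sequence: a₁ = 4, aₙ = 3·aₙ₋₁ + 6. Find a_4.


Computing step by step:
a_1 = 4
a_2 = 18
a_3 = 60
a_4 = 186


a_4 = 186


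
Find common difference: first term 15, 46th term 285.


d = (aₙ - a₁)/(n-1)
= (285 - 15)/(46-1)
= 270/45 = 6

d = 6


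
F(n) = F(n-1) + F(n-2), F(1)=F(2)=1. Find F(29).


Fibonacci sequence: 1, 1, 2, 3, 5, 8, 13, 21, 34, 55, 89, ...
F(29) = 514229

F(29) = 514229


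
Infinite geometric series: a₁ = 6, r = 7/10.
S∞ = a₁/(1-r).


S∞ = a₁/(1-r) = 6/(1 - 7/10)
= 6/(3/10)
= 20

S∞ = 20


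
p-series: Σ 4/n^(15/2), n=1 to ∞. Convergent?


p-series test: Σ c/n^p converges if p > 1, diverges if p ≤ 1 (constant c > 0 doesn't affect convergence).
p = 15/2
15/2 > 1 → CONVERGES

Converges (p = 15/2 > 1)


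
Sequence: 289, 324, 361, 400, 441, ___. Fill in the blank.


Pattern: perfect squares: n²
Terms: 289, 324, 361, 400, 441
Next term = 484

Next term = 484


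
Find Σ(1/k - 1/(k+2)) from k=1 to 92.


Telescoping with gap 2: two head and two tail terms survive.
= (1 + 1/2) - (1/93 + 1/94)
= 3/2 - 1/93 - 1/94 = 6463/4371

Sum = 6463/4371


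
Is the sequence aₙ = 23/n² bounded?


a₁ = 23, a₂ = 23/4, a₃ = 23/9, ...
0 < aₙ ≤ 23 for all n ≥ 1
The sequence IS bounded

Bounded (0 < aₙ ≤ 23)


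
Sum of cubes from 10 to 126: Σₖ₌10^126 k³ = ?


Σₖ₌10^126 k³ = [126·127/2]² − [9·10/2]²
= 64016001 − 2025 = 64013976

Σk³ = 64013976


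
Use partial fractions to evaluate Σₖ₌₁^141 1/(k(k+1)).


1/(k(k+1)) = 1/k - 1/(k+1) (partial fractions)
Telescoping: Σ = 1 - 1/142 = 141/142

Sum = 141/142


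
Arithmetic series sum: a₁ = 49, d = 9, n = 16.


aₙ = 49 + (16-1)×9 = 184
Sₙ = n(a₁+aₙ)/2 = 16×(49+184)/2
= 16×233/2 = 1864

S_16 = 1864


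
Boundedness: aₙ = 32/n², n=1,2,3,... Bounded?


a₁ = 32, a₂ = 32/4, a₃ = 32/9, ...
0 < aₙ ≤ 32 for all n ≥ 1
The sequence IS bounded

Bounded (0 < aₙ ≤ 32)


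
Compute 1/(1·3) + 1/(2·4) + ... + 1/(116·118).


1/(k(k+2)) = (1/2)·(1/k - 1/(k+2)) (partial fractions)
Telescoping: Σ = (1/2)·(1 + 1/2 - 1/117 - 1/118) = 10237/13806

Sum = 10237/13806


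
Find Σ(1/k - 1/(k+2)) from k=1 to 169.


Telescoping with gap 2: two head and two tail terms survive.
= (1 + 1/2) - (1/170 + 1/171)
= 3/2 - 1/170 - 1/171 = 21632/14535

Sum = 21632/14535


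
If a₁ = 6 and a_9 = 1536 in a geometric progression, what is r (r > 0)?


r^(n-1) = aₙ/a₁
r^8 = 1536/6 = 256
r = 256^(1/8)
= ±2; taking r > 0 gives r = 2

r = 2


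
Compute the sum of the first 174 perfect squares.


n = 174
n(n+1)(2n+1)/6 = 174×175×349/6
= 10627050/6 = 1771175

Σk² = 1771175


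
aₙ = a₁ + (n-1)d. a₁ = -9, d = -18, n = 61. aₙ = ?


aₙ = a₁ + (n-1)d
= -9 + (61-1)×-18
= -9 - 1080
= -1089

a_61 = -1089


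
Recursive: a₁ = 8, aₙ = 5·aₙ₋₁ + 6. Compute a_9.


Computing step by step:
a_1 = 8
a_2 = 46
a_3 = 236
a_4 = 1186
a_5 = 5936
a_6 = 29686
a_7 = 148436
a_8 = 742186
a_9 = 3710936


a_9 = 3710936


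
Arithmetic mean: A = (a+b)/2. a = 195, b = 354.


AM = (195 + 354)/2 = 549/2 = 274.5

AM = 274.5


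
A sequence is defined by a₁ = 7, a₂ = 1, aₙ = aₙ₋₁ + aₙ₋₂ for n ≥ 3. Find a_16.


Computing iteratively: 7, 1, 8, 9, 17, 26, 43, 69, 112, 181, 293, 474, ...
a_16 = 3249

a_16 = 3249


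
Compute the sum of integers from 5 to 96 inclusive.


Σₖ₌5^96 k = Σₖ₌₁^96 k − Σₖ₌₁^4 k
= 96·97/2 − 4·5/2
= 4656 − 10 = 4646

Σk = 4646


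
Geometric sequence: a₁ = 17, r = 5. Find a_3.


aₙ = a₁·r^(n-1)
= 17×5^2
= 17×25
= 425

a_3 = 425


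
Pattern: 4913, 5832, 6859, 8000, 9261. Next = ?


Pattern: perfect cubes: n³
Terms: 4913, 5832, 6859, 8000, 9261
Next term = 10648

Next term = 10648


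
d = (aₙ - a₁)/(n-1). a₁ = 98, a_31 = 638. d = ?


d = (aₙ - a₁)/(n-1)
= (638 - 98)/(31-1)
= 540/30 = 18

d = 18


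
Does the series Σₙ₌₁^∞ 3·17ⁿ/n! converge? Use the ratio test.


aₙ = 3·17^n/n!
a_{n+1}/aₙ = 17^(n+1)/(n+1)! × n!/17^n  (constant 3 cancels)
= 17/(n+1)
L = lim(n→∞) 17/(n+1) = 0
L < 1 → series CONVERGES

Converges (ratio test: L = 0 < 1)


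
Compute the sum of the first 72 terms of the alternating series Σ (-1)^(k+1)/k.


S = 1 - 1/2 + 1/3 - 1/4 + 1/5 - 1/6 + 1/7 - 1/8 ± ...
= 0.6863
(Full series converges to +ln(2) ≈ +0.6931)

S_72 = 0.6863


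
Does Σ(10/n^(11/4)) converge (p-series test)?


p-series test: Σ c/n^p converges if p > 1, diverges if p ≤ 1 (constant c > 0 doesn't affect convergence).
p = 11/4
11/4 > 1 → CONVERGES

Converges (p = 11/4 > 1)


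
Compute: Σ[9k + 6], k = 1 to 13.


Σ(9k+6) = 9·Σk + 6·n
= 9·91 + 6·13
= 819 + 78 = 897

Σ = 897


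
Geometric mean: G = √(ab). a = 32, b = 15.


GM = √(32×15) = √480 = 21.9089

GM = 21.9089


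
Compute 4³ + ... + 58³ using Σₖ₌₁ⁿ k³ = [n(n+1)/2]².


Σₖ₌4^58 k³ = [58·59/2]² − [3·4/2]²
= 2927521 − 36 = 2927485

Σk³ = 2927485


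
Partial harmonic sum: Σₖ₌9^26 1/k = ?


Σₖ₌9^26 1/k = 1/9 + 1/10 + 1/11 + ... + 1/26
= 10142360257/8923714800
≈ 1.1366

Sum = 10142360257/8923714800 ≈ 1.1366


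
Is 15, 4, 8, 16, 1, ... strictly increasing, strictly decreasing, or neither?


Differences: -11, 4, 8, -15
Difference at position 2 is +4 (> 0) but position 1 is -11 (< 0) — sequence both rises and falls
→ NOT monotonic

Not monotonic


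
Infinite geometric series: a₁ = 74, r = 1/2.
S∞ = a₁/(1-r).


S∞ = a₁/(1-r) = 74/(1 - 1/2)
= 74/(1/2)
= 148

S∞ = 148


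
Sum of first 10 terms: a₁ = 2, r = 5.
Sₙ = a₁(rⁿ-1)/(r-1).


Sₙ = 2×(5^10 - 1)/(5 - 1)
= 2×(9765625 - 1)/4
= 2×9765624/4
= 4882812

S_10 = 4882812


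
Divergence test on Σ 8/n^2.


lim(n→∞) 8/n^2 = 0
lim aₙ = 0 → nth-term test is INCONCLUSIVE
(Need other tests; this is actually a convergent p-series with p=2 > 1)

Inconclusive (lim aₙ = 0; need another test)


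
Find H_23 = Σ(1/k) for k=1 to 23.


H_23 = 1/1 + 1/2 + 1/3 + ... + 1/23
= 444316699/118982864
≈ 3.7343

H_23 = 444316699/118982864 ≈ 3.7343


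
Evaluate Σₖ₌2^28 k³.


Σₖ₌2^28 k³ = [28·29/2]² − [1·2/2]²
= 164836 − 1 = 164835

Σk³ = 164835


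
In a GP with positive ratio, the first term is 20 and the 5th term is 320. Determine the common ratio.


r^(n-1) = aₙ/a₁
r^4 = 320/20 = 16
r = 16^(1/4)
= ±2; taking r > 0 gives r = 2

r = 2


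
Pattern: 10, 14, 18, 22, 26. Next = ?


Pattern: arithmetic (d=4)
Terms: 10, 14, 18, 22, 26
Next term = 30

Next term = 30


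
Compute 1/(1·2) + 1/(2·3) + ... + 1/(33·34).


1/(k(k+1)) = 1/k - 1/(k+1) (partial fractions)
Telescoping: Σ = 1 - 1/34 = 33/34

Sum = 33/34


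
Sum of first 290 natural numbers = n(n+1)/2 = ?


n(n+1)/2 = 290×291/2 = 84390/2 = 42195

Σk = 42195


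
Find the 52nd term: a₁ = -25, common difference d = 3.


aₙ = a₁ + (n-1)d
= -25 + (52-1)×3
= -25 + 153
= 128

a_52 = 128


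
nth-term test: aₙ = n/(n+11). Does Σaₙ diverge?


lim(n→∞) n/(n+11) = 1/1 = 1  (divide numerator and denominator by n)
lim aₙ = 1 ≠ 0 → series DIVERGES

Diverges (lim aₙ = 1 ≠ 0)


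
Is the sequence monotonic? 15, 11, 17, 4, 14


Differences: -4, 6, -13, 10
Difference at position 2 is +6 (> 0) but position 1 is -4 (< 0) — sequence both rises and falls
→ NOT monotonic

Not monotonic


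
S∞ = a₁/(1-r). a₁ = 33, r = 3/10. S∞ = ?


S∞ = a₁/(1-r) = 33/(1 - 3/10)
= 33/(7/10)
= 330/7

S∞ = 330/7


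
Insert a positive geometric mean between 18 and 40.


GM = √(18×40) = √720 = 26.8328

GM = 26.8328


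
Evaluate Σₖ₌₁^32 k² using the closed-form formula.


n = 32
n(n+1)(2n+1)/6 = 32×33×65/6
= 68640/6 = 11440

Σk² = 11440


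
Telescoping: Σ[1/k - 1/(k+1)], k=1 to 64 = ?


Telescoping: adjacent terms cancel.
= 1/1 - 1/65
= 1 - 1/65 = 64/65

Sum = 64/65


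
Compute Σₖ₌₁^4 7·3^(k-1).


Sₙ = 7×(3^4 - 1)/(3 - 1)
= 7×(81 - 1)/2
= 7×80/2
= 280

S_4 = 280


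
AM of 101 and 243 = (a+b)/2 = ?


AM = (101 + 243)/2 = 344/2 = 172

AM = 172


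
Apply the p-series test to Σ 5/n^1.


p-series test: Σ c/n^p converges if p > 1, diverges if p ≤ 1 (constant c > 0 doesn't affect convergence).
p = 1
1 ≤ 1 → DIVERGES

Diverges (p = 1 ≤ 1)


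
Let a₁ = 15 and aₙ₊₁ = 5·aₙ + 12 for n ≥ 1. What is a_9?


Computing step by step:
a_1 = 15
a_2 = 87
a_3 = 447
a_4 = 2247
a_5 = 11247
a_6 = 56247
a_7 = 281247
a_8 = 1406247
a_9 = 7031247


a_9 = 7031247


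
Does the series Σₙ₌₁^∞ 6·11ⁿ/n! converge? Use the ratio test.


aₙ = 6·11^n/n!
a_{n+1}/aₙ = 11^(n+1)/(n+1)! × n!/11^n  (constant 6 cancels)
= 11/(n+1)
L = lim(n→∞) 11/(n+1) = 0
L < 1 → series CONVERGES

Converges (ratio test: L = 0 < 1)


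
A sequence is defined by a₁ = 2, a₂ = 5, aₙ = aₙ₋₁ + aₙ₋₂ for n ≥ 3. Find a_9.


Computing iteratively: 2, 5, 7, 12, 19, 31, 50, 81, 131
a_9 = 131

a_9 = 131


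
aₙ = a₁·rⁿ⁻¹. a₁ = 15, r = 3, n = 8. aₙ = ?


aₙ = a₁·r^(n-1)
= 15×3^7
= 15×2187
= 32805

a_8 = 32805


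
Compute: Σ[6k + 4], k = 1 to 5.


Σ(6k+4) = 6·Σk + 4·n
= 6·15 + 4·5
= 90 + 20 = 110

Σ = 110


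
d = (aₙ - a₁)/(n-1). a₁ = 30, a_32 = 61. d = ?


d = (aₙ - a₁)/(n-1)
= (61 - 30)/(32-1)
= 31/31 = 1

d = 1


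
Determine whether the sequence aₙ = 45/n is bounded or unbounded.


a₁ = 45, a₂ = 45/2, a₃ = 45/3, ...
0 < aₙ ≤ 45 for all n ≥ 1
Lower bound: 0, Upper bound: 45
The sequence IS bounded

Bounded (0 < aₙ ≤ 45)


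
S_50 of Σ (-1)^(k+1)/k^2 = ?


S = 1 - 1/4 + 1/9 - 1/16 + 1/25 - 1/36 + 1/49 - 1/64 ± ...
= 0.8223
(Full series converges to +π²/12 ≈ +0.8225)

S_50 = 0.8223


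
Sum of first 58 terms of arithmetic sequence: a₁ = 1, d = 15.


aₙ = 1 + (58-1)×15 = 856
Sₙ = n(a₁+aₙ)/2 = 58×(1+856)/2
= 58×857/2 = 24853

S_58 = 24853


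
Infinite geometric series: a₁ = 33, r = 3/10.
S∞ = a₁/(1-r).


S∞ = a₁/(1-r) = 33/(1 - 3/10)
= 33/(7/10)
= 330/7

S∞ = 330/7


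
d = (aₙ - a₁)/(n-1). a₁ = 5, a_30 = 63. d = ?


d = (aₙ - a₁)/(n-1)
= (63 - 5)/(30-1)
= 58/29 = 2

d = 2


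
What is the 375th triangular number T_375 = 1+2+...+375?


n(n+1)/2 = 375×376/2 = 141000/2 = 70500

Σk = 70500


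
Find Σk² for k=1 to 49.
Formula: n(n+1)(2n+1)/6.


n = 49
n(n+1)(2n+1)/6 = 49×50×99/6
= 242550/6 = 40425

Σk² = 40425


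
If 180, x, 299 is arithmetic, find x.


AM = (180 + 299)/2 = 479/2 = 239.5

AM = 239.5


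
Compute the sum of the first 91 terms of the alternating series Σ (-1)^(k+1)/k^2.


S = 1 - 1/4 + 1/9 - 1/16 + 1/25 - 1/36 + 1/49 - 1/64 ± ...
= 0.8225
(Full series converges to +π²/12 ≈ +0.8225)

S_91 = 0.8225


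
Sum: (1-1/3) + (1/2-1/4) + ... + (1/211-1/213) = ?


Telescoping with gap 2: two head and two tail terms survive.
= (1 + 1/2) - (1/212 + 1/213)
= 3/2 - 1/212 - 1/213 = 67309/45156

Sum = 67309/45156


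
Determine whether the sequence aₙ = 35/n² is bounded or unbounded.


a₁ = 35, a₂ = 35/4, a₃ = 35/9, ...
0 < aₙ ≤ 35 for all n ≥ 1
The sequence IS bounded

Bounded (0 < aₙ ≤ 35)


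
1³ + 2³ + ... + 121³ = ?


n(n+1)/2 = 121×122/2 = 7381
Σk³ = 7381² = 54479161

Σk³ = 54479161


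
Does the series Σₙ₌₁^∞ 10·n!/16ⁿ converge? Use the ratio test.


aₙ = 10·n!/16^n
a_{n+1}/aₙ = (n+1)!/16^(n+1) × 16^n/n!  (constant 10 cancels)
= (n+1)/16
L = lim(n→∞) (n+1)/16 = ∞
L > 1 → series DIVERGES

Diverges (ratio test: L = ∞ > 1)


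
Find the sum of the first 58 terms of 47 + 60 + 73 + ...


aₙ = 47 + (58-1)×13 = 788
Sₙ = n(a₁+aₙ)/2 = 58×(47+788)/2
= 58×835/2 = 24215

S_58 = 24215


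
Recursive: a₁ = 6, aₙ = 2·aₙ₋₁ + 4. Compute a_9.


Computing step by step:
a_1 = 6
a_2 = 16
a_3 = 36
a_4 = 76
a_5 = 156
a_6 = 316
a_7 = 636
a_8 = 1276
a_9 = 2556


a_9 = 2556


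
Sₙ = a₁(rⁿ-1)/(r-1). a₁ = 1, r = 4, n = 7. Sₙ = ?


Sₙ = 1×(4^7 - 1)/(4 - 1)
= 1×(16384 - 1)/3
= 1×16383/3
= 5461

S_7 = 5461


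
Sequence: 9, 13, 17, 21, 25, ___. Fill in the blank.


Pattern: arithmetic (d=4)
Terms: 9, 13, 17, 21, 25
Next term = 29

Next term = 29


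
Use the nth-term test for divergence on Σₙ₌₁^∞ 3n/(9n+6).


lim(n→∞) 3n/(9n+6) = 3/9 = 1/3  (divide numerator and denominator by n)
lim aₙ = 1/3 ≠ 0 → series DIVERGES

Diverges (lim aₙ = 1/3 ≠ 0)


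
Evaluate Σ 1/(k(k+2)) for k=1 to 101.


1/(k(k+2)) = (1/2)·(1/k - 1/(k+2)) (partial fractions)
Telescoping: Σ = (1/2)·(1 + 1/2 - 1/102 - 1/103) = 7777/10506

Sum = 7777/10506


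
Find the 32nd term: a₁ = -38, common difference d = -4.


aₙ = a₁ + (n-1)d
= -38 + (32-1)×-4
= -38 - 124
= -162

a_32 = -162


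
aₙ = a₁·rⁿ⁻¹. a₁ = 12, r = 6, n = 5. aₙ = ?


aₙ = a₁·r^(n-1)
= 12×6^4
= 12×1296
= 15552

a_5 = 15552


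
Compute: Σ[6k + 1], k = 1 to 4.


Σ(6k+1) = 6·Σk + 1·n
= 6·10 + 1·4
= 60 + 4 = 64

Σ = 64


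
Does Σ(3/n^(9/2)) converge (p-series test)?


p-series test: Σ c/n^p converges if p > 1, diverges if p ≤ 1 (constant c > 0 doesn't affect convergence).
p = 9/2
9/2 > 1 → CONVERGES

Converges (p = 9/2 > 1)


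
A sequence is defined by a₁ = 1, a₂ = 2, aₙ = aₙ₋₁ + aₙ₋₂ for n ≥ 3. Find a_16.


Computing iteratively: 1, 2, 3, 5, 8, 13, 21, 34, 55, 89, 144, 233, ...
a_16 = 1597

a_16 = 1597


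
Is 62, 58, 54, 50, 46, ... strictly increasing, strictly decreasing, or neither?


Differences: -4, -4, -4, -4
All differences < 0 → strictly DECREASING

Monotonically decreasing


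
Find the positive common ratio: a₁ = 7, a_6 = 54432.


r^(n-1) = aₙ/a₁
r^5 = 54432/7 = 7776
r = 7776^(1/5)
= 6

r = 6


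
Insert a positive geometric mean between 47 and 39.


GM = √(47×39) = √1833 = 42.8135

GM = 42.8135


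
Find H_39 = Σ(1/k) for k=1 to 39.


H_39 = 1/1 + 1/2 + 1/3 + ... + 1/39
= 2066035355155033/485721041551200
≈ 4.2535

H_39 = 2066035355155033/485721041551200 ≈ 4.2535


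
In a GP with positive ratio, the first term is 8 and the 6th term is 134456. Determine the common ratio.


r^(n-1) = aₙ/a₁
r^5 = 134456/8 = 16807
r = 16807^(1/5)
= 7

r = 7


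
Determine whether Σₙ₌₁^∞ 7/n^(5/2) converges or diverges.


p-series test: Σ c/n^p converges if p > 1, diverges if p ≤ 1 (constant c > 0 doesn't affect convergence).
p = 5/2
5/2 > 1 → CONVERGES

Converges (p = 5/2 > 1)


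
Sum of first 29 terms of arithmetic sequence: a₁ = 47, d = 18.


aₙ = 47 + (29-1)×18 = 551
Sₙ = n(a₁+aₙ)/2 = 29×(47+551)/2
= 29×598/2 = 8671

S_29 = 8671


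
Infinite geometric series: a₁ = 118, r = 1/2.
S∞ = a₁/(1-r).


S∞ = a₁/(1-r) = 118/(1 - 1/2)
= 118/(1/2)
= 236

S∞ = 236


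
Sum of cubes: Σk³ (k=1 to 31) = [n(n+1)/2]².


n(n+1)/2 = 31×32/2 = 496
Σk³ = 496² = 246016

Σk³ = 246016


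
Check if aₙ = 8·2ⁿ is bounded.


aₙ = 8·2ⁿ → as n→∞, aₙ→∞ (since base 2 > 1)
No finite upper bound exists
The sequence is UNBOUNDED

Unbounded (aₙ → ∞ as n → ∞)


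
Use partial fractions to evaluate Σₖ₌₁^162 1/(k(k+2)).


1/(k(k+2)) = (1/2)·(1/k - 1/(k+2)) (partial fractions)
Telescoping: Σ = (1/2)·(1 + 1/2 - 1/163 - 1/164) = 39771/53464

Sum = 39771/53464


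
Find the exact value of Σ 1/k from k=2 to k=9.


Σₖ₌2^9 1/k = 1/2 + 1/3 + 1/4 + 1/5 + 1/6 + 1/7 + 1/8 + 1/9
= 4609/2520
≈ 1.829

Sum = 4609/2520 ≈ 1.829


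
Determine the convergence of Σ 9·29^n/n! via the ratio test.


aₙ = 9·29^n/n!
a_{n+1}/aₙ = 29^(n+1)/(n+1)! × n!/29^n  (constant 9 cancels)
= 29/(n+1)
L = lim(n→∞) 29/(n+1) = 0
L < 1 → series CONVERGES

Converges (ratio test: L = 0 < 1)


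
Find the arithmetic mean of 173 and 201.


AM = (173 + 201)/2 = 374/2 = 187

AM = 187


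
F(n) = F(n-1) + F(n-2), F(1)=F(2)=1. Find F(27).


Fibonacci sequence: 1, 1, 2, 3, 5, 8, 13, 21, 34, 55, 89, ...
F(27) = 196418

F(27) = 196418


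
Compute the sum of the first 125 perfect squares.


n = 125
n(n+1)(2n+1)/6 = 125×126×251/6
= 3953250/6 = 658875

Σk² = 658875


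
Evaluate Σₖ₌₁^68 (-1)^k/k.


S = -1 + 1/2 - 1/3 + 1/4 - 1/5 + 1/6 - 1/7 + 1/8 ± ...
= -0.6858
(Full series converges to -ln(2) ≈ -0.6931)

S_68 = -0.6858


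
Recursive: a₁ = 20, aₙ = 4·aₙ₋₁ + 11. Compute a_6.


Computing step by step:
a_1 = 20
a_2 = 91
a_3 = 375
a_4 = 1511
a_5 = 6055
a_6 = 24231


a_6 = 24231


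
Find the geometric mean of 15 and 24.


GM = √(15×24) = √360 = 18.9737

GM = 18.9737


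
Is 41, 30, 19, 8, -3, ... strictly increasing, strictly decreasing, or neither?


Differences: -11, -11, -11, -11
All differences < 0 → strictly DECREASING

Monotonically decreasing


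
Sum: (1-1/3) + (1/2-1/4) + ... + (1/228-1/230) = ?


Telescoping with gap 2: two head and two tail terms survive.
= (1 + 1/2) - (1/229 + 1/230)
= 3/2 - 1/229 - 1/230 = 39273/26335

Sum = 39273/26335


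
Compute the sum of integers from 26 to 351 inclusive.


Σₖ₌26^351 k = Σₖ₌₁^351 k − Σₖ₌₁^25 k
= 351·352/2 − 25·26/2
= 61776 − 325 = 61451

Σk = 61451


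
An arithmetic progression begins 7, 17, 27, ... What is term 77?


aₙ = a₁ + (n-1)d
= 7 + (77-1)×10
= 7 + 760
= 767

a_77 = 767


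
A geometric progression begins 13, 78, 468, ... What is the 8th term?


aₙ = a₁·r^(n-1)
= 13×6^7
= 13×279936
= 3639168

a_8 = 3639168


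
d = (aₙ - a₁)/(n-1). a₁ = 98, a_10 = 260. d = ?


d = (aₙ - a₁)/(n-1)
= (260 - 98)/(10-1)
= 162/9 = 18

d = 18


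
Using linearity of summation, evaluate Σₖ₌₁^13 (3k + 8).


Σ(3k+8) = 3·Σk + 8·n
= 3·91 + 8·13
= 273 + 104 = 377

Σ = 377


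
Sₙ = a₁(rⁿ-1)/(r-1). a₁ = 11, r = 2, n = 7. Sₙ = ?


Sₙ = 11×(2^7 - 1)/(2 - 1)
= 11×(128 - 1)/1
= 11×127/1
= 1397

S_7 = 1397


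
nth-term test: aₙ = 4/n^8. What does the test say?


lim(n→∞) 4/n^8 = 0
lim aₙ = 0 → nth-term test is INCONCLUSIVE
(Need other tests; this is actually a convergent p-series with p=8 > 1)

Inconclusive (lim aₙ = 0; need another test)


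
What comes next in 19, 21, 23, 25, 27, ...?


Pattern: arithmetic (d=2)
Terms: 19, 21, 23, 25, 27
Next term = 29

Next term = 29


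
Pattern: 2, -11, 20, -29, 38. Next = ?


Pattern: alternating sign, magnitude arithmetic (d=9)
Terms: 2, -11, 20, -29, 38
Next term = -47

Next term = -47


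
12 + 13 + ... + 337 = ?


Σₖ₌12^337 k = Σₖ₌₁^337 k − Σₖ₌₁^11 k
= 337·338/2 − 11·12/2
= 56953 − 66 = 56887

Σk = 56887


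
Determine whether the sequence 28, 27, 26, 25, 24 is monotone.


Differences: -1, -1, -1, -1
All differences < 0 → strictly DECREASING

Monotonically decreasing


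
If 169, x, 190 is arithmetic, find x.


AM = (169 + 190)/2 = 359/2 = 179.5

AM = 179.5


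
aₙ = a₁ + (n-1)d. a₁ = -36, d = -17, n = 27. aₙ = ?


aₙ = a₁ + (n-1)d
= -36 + (27-1)×-17
= -36 - 442
= -478

a_27 = -478


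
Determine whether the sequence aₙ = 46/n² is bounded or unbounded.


a₁ = 46, a₂ = 46/4, a₃ = 46/9, ...
0 < aₙ ≤ 46 for all n ≥ 1
The sequence IS bounded

Bounded (0 < aₙ ≤ 46)


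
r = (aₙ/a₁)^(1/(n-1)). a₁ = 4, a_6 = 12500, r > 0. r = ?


r^(n-1) = aₙ/a₁
r^5 = 12500/4 = 3125
r = 3125^(1/5)
= 5

r = 5


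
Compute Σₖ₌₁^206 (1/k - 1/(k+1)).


Telescoping: adjacent terms cancel.
= 1/1 - 1/207
= 1 - 1/207 = 206/207

Sum = 206/207


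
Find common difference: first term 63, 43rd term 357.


d = (aₙ - a₁)/(n-1)
= (357 - 63)/(43-1)
= 294/42 = 7

d = 7


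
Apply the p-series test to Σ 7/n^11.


p-series test: Σ c/n^p converges if p > 1, diverges if p ≤ 1 (constant c > 0 doesn't affect convergence).
p = 11
11 > 1 → CONVERGES

Converges (p = 11 > 1)


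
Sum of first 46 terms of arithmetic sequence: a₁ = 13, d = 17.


aₙ = 13 + (46-1)×17 = 778
Sₙ = n(a₁+aₙ)/2 = 46×(13+778)/2
= 46×791/2 = 18193

S_46 = 18193


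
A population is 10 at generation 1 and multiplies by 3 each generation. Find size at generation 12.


aₙ = a₁·r^(n-1)
= 10×3^11
= 10×177147
= 1771470

a_12 = 1771470


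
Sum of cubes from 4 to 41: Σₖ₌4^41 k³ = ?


Σₖ₌4^41 k³ = [41·42/2]² − [3·4/2]²
= 741321 − 36 = 741285

Σk³ = 741285


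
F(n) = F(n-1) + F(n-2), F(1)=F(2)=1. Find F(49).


Fibonacci sequence: 1, 1, 2, 3, 5, 8, 13, 21, 34, 55, 89, ...
F(49) = 7778742049

F(49) = 7778742049


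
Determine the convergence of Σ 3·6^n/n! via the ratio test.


aₙ = 3·6^n/n!
a_{n+1}/aₙ = 6^(n+1)/(n+1)! × n!/6^n  (constant 3 cancels)
= 6/(n+1)
L = lim(n→∞) 6/(n+1) = 0
L < 1 → series CONVERGES

Converges (ratio test: L = 0 < 1)


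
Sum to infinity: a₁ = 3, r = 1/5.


S∞ = a₁/(1-r) = 3/(1 - 1/5)
= 3/(4/5)
= 15/4

S∞ = 15/4


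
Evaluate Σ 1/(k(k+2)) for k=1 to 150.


1/(k(k+2)) = (1/2)·(1/k - 1/(k+2)) (partial fractions)
Telescoping: Σ = (1/2)·(1 + 1/2 - 1/151 - 1/152) = 34125/45904

Sum = 34125/45904


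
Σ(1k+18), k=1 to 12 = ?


Σ(1k+18) = 1·Σk + 18·n
= 1·78 + 18·12
= 78 + 216 = 294

Σ = 294


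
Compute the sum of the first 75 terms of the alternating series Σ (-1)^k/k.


S = -1 + 1/2 - 1/3 + 1/4 - 1/5 + 1/6 - 1/7 + 1/8 ± ...
= -0.6998
(Full series converges to -ln(2) ≈ -0.6931)

S_75 = -0.6998


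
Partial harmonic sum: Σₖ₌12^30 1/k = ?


Σₖ₌12^30 1/k = 1/12 + 1/13 + 1/14 + ... + 1/30
= 2271118025257/2329089562800
≈ 0.9751

Sum = 2271118025257/2329089562800 ≈ 0.9751


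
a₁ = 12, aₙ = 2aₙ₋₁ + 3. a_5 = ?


Computing step by step:
a_1 = 12
a_2 = 27
a_3 = 57
a_4 = 117
a_5 = 237


a_5 = 237


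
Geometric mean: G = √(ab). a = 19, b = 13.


GM = √(19×13) = √247 = 15.7162

GM = 15.7162


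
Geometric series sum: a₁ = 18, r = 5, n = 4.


Sₙ = 18×(5^4 - 1)/(5 - 1)
= 18×(625 - 1)/4
= 18×624/4
= 2808

S_4 = 2808


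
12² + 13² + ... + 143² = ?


Σₖ₌12^143 k² = Σₖ₌₁^143 k² − Σₖ₌₁^11 k²
= 143·144·287/6 − 11·12·23/6
= 984984 − 506 = 984478

Σk² = 984478


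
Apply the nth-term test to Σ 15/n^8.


lim(n→∞) 15/n^8 = 0
lim aₙ = 0 → nth-term test is INCONCLUSIVE
(Need other tests; this is actually a convergent p-series with p=8 > 1)

Inconclusive (lim aₙ = 0; need another test)


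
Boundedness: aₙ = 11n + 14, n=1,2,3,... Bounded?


aₙ = 11n + 14 → as n→∞, aₙ→∞
No finite upper bound exists
The sequence is UNBOUNDED

Unbounded (aₙ → ∞ as n → ∞)


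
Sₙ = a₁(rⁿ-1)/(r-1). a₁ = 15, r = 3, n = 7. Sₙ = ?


Sₙ = 15×(3^7 - 1)/(3 - 1)
= 15×(2187 - 1)/2
= 15×2186/2
= 16395

S_7 = 16395


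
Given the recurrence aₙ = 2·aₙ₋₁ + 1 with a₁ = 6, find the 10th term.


Computing step by step:
a_1 = 6
a_2 = 13
a_3 = 27
a_4 = 55
a_5 = 111
a_6 = 223
a_7 = 447
a_8 = 895
a_9 = 1791
a_10 = 3583


a_10 = 3583


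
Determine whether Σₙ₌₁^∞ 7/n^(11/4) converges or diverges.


p-series test: Σ c/n^p converges if p > 1, diverges if p ≤ 1 (constant c > 0 doesn't affect convergence).
p = 11/4
11/4 > 1 → CONVERGES

Converges (p = 11/4 > 1)


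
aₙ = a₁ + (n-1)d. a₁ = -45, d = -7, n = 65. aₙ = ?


aₙ = a₁ + (n-1)d
= -45 + (65-1)×-7
= -45 - 448
= -493

a_65 = -493


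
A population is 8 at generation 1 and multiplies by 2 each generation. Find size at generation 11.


aₙ = a₁·r^(n-1)
= 8×2^10
= 8×1024
= 8192

a_11 = 8192


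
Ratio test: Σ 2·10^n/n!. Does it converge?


aₙ = 2·10^n/n!
a_{n+1}/aₙ = 10^(n+1)/(n+1)! × n!/10^n  (constant 2 cancels)
= 10/(n+1)
L = lim(n→∞) 10/(n+1) = 0
L < 1 → series CONVERGES

Converges (ratio test: L = 0 < 1)


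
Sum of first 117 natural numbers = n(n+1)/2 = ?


n(n+1)/2 = 117×118/2 = 13806/2 = 6903

Σk = 6903


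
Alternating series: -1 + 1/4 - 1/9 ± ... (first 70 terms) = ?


S = -1 + 1/4 - 1/9 + 1/16 - 1/25 + 1/36 - 1/49 + 1/64 ± ...
= -0.8224
(Full series converges to -π²/12 ≈ -0.8225)

S_70 = -0.8224


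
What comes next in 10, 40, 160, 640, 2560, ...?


Pattern: geometric (r=4)
Terms: 10, 40, 160, 640, 2560
Next term = 10240

Next term = 10240


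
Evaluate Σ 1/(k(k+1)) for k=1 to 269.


1/(k(k+1)) = 1/k - 1/(k+1) (partial fractions)
Telescoping: Σ = 1 - 1/270 = 269/270

Sum = 269/270


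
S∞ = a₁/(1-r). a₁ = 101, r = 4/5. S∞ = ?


S∞ = a₁/(1-r) = 101/(1 - 4/5)
= 101/(1/5)
= 505

S∞ = 505


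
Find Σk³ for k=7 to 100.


Σₖ₌7^100 k³ = [100·101/2]² − [6·7/2]²
= 25502500 − 441 = 25502059

Σk³ = 25502059


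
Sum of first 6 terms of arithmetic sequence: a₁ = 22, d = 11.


aₙ = 22 + (6-1)×11 = 77
Sₙ = n(a₁+aₙ)/2 = 6×(22+77)/2
= 6×99/2 = 297

S_6 = 297


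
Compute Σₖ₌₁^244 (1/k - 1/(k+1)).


Telescoping: adjacent terms cancel.
= 1/1 - 1/245
= 1 - 1/245 = 244/245

Sum = 244/245


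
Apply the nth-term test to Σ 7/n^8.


lim(n→∞) 7/n^8 = 0
lim aₙ = 0 → nth-term test is INCONCLUSIVE
(Need other tests; this is actually a convergent p-series with p=8 > 1)

Inconclusive (lim aₙ = 0; need another test)


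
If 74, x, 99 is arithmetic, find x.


AM = (74 + 99)/2 = 173/2 = 86.5

AM = 86.5


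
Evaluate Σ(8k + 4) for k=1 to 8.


Σ(8k+4) = 8·Σk + 4·n
= 8·36 + 4·8
= 288 + 32 = 320

Σ = 320


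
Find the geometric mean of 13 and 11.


GM = √(13×11) = √143 = 11.9583

GM = 11.9583


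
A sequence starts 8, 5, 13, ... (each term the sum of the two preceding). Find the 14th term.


Computing iteratively: 8, 5, 13, 18, 31, 49, 80, 129, 209, 338, 547, 885, ...
a_14 = 2317

a_14 = 2317


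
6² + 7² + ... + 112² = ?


Σₖ₌6^112 k² = Σₖ₌₁^112 k² − Σₖ₌₁^5 k²
= 112·113·225/6 − 5·6·11/6
= 474600 − 55 = 474545

Σk² = 474545


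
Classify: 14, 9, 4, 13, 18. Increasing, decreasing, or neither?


Differences: -5, -5, 9, 5
Difference at position 3 is +9 (> 0) but position 1 is -5 (< 0) — sequence both rises and falls
→ NOT monotonic

Not monotonic


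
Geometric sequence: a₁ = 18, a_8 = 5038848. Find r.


r^(n-1) = aₙ/a₁
r^7 = 5038848/18 = 279936
r = 279936^(1/7)
= 6

r = 6


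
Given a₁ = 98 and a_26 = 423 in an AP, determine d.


d = (aₙ - a₁)/(n-1)
= (423 - 98)/(26-1)
= 325/25 = 13

d = 13


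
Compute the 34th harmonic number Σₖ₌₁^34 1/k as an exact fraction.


H_34 = 1/1 + 1/2 + 1/3 + ... + 1/34
= 54062195834749/13127595717600
≈ 4.1182

H_34 = 54062195834749/13127595717600 ≈ 4.1182


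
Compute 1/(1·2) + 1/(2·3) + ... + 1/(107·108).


1/(k(k+1)) = 1/k - 1/(k+1) (partial fractions)
Telescoping: Σ = 1 - 1/108 = 107/108

Sum = 107/108


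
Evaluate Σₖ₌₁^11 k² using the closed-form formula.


n = 11
n(n+1)(2n+1)/6 = 11×12×23/6
= 3036/6 = 506

Σk² = 506


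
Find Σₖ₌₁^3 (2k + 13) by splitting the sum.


Σ(2k+13) = 2·Σk + 13·n
= 2·6 + 13·3
= 12 + 39 = 51

Σ = 51


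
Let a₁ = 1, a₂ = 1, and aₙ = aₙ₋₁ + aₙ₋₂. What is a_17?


Computing iteratively: 1, 1, 2, 3, 5, 8, 13, 21, 34, 55, 89, 144, ...
a_17 = 1597

a_17 = 1597


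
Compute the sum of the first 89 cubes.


n(n+1)/2 = 89×90/2 = 4005
Σk³ = 4005² = 16040025

Σk³ = 16040025


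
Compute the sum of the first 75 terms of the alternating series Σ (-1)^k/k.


S = -1 + 1/2 - 1/3 + 1/4 - 1/5 + 1/6 - 1/7 + 1/8 ± ...
= -0.6998
(Full series converges to -ln(2) ≈ -0.6931)

S_75 = -0.6998


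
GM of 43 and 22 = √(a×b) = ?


GM = √(43×22) = √946 = 30.7571

GM = 30.7571


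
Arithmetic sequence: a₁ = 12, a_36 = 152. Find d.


d = (aₙ - a₁)/(n-1)
= (152 - 12)/(36-1)
= 140/35 = 4

d = 4


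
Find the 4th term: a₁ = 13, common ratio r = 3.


aₙ = a₁·r^(n-1)
= 13×3^3
= 13×27
= 351

a_4 = 351


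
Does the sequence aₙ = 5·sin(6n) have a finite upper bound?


For all n, -1 ≤ sin(6n) ≤ 1, so -5 ≤ 5·sin(6n) ≤ 5
Lower bound: -5, Upper bound: 5
The sequence IS bounded

Bounded (-5 ≤ aₙ ≤ 5)


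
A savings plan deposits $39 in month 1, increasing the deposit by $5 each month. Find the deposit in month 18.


aₙ = a₁ + (n-1)d
= 39 + (18-1)×5
= 39 + 85
= 124

a_18 = 124
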